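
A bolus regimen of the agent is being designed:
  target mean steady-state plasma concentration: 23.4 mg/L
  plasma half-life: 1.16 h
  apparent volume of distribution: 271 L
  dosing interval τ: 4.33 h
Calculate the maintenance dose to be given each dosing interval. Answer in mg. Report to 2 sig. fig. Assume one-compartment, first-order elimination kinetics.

k = ln2 / t½ = 0.693147 / 1.16 = 0.5975 h⁻¹
CL = k × Vd = 0.5975 × 271 = 161.9 L/h
At steady state, Dose/τ = Css × CL.
Dose = Css × CL × τ = 23.4 × 161.9 × 4.33 = 16400 mg

16000 mg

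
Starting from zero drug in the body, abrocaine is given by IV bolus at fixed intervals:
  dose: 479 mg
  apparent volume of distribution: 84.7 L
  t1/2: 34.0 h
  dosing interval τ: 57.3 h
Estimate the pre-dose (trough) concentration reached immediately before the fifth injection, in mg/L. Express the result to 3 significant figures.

C₀ per dose = Dose / Vd = 479 / 84.7 = 5.655 mg/L
k = ln2 / t½ = 0.693147 / 34.0 = 0.02039 h⁻¹
Fraction remaining after one interval: r = e^(−kτ) = e^(−0.02039 × 57.3) = 0.3109
Before dose 5, 4 doses have been given (aged 1τ, 2τ, 3τ, 4τ).
C_trough = C₀ × (r + r² + … + r^4) = C₀ × r(1−r^4)/(1−r)
        = 5.655 × 0.3109 × (1 − 0.009343) / (1 − 0.3109) = 2.528 mg/L

2.53 mg/L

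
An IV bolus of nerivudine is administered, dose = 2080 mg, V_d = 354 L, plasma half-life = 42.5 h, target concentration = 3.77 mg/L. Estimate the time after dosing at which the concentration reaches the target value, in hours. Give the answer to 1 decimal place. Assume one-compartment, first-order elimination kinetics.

27.2 h

C₀ = Dose / Vd = 2080 / 354 = 5.876 mg/L
k = ln2 / t½ = 0.693147 / 42.5 = 0.01631 h⁻¹
t = ln(C₀ / C) / k = ln(5.876 / 3.77) / 0.01631
  = ln(1.559) / 0.01631 = 0.4440 / 0.01631 = 27.22 h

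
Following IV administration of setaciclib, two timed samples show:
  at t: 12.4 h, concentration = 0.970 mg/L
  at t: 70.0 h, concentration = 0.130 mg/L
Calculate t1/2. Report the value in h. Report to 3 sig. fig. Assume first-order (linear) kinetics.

k = ln(C₁/C₂) / (t₂ − t₁) = ln(0.970/0.130) / (70.0 − 12.4)
  = 2.010 / 57.60 = 0.03490 h⁻¹
t½ = ln2 / k = 0.693147 / 0.03490 = 19.86 h

19.9 h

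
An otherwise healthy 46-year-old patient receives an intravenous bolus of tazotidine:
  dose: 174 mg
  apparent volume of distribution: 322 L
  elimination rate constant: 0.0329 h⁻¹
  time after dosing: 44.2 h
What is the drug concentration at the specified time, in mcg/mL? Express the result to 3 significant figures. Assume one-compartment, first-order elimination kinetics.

0.126 mcg/mL

C₀ = Dose / Vd = 174.0 / 322 = 0.5404 mg/L
C = C₀ · e^(−k·t) = 0.5404 × e^(−0.03290 × 44.2)
  = 0.5404 × 0.2336 = 0.1262 mg/L
(0.1262 mg/L = 0.1262 mcg/mL)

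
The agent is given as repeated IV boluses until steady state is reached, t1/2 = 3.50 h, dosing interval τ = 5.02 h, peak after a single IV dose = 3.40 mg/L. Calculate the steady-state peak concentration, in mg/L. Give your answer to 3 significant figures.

k = ln2 / t½ = 0.693147 / 3.50 = 0.1980 h⁻¹
e^(−kτ) = e^(−0.1980 × 5.02) = 0.3701
Accumulation ratio R = 1 / (1 − e^(−kτ)) = 1 / (1 − 0.3701) = 1.588
Steady-state peak = C₀ × R = 3.40 × 1.588 = 5.399 mg/L

5.40 mg/L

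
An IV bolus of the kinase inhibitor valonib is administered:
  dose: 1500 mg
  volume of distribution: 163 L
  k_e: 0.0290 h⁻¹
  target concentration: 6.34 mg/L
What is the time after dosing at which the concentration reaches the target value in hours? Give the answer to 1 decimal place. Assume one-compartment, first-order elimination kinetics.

12.8 h

C₀ = Dose / Vd = 1500 / 163 = 9.202 mg/L
t = ln(C₀ / C) / k = ln(9.202 / 6.34) / 0.02900
  = ln(1.451) / 0.02900 = 0.3723 / 0.02900 = 12.84 h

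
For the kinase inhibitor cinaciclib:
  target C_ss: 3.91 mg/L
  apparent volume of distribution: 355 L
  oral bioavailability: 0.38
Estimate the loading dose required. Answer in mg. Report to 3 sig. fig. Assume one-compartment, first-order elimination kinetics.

3650 mg

LD = Css × Vd / F = 3.91 × 355 / 0.38 = 3653 mg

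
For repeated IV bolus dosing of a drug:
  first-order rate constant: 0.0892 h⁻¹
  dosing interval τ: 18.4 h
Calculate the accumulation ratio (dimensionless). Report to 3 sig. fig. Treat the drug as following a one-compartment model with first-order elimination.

1.24

e^(−kτ) = e^(−0.08920 × 18.4) = 0.1937
Accumulation ratio R = 1 / (1 − e^(−kτ)) = 1 / (1 − 0.1937) = 1.240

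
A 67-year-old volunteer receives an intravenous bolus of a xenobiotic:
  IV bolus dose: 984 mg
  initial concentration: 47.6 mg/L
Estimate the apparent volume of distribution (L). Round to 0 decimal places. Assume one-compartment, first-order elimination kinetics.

Vd = Dose / C₀ = 984.0 / 47.6 = 20.67 L

21 L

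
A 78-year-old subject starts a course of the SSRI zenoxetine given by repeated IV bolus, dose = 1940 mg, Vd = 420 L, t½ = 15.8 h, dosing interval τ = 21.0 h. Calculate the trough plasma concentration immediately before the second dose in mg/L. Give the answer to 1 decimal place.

1.8 mg/L

C₀ per dose = Dose / Vd = 1940 / 420 = 4.619 mg/L
k = ln2 / t½ = 0.693147 / 15.8 = 0.04387 h⁻¹
Fraction remaining after one interval: r = e^(−kτ) = e^(−0.04387 × 21.0) = 0.3980
Before dose 2, 1 dose has been given (aged 1τ).
C_trough = C₀ × r = 4.619 × 0.3980 = 1.838 mg/L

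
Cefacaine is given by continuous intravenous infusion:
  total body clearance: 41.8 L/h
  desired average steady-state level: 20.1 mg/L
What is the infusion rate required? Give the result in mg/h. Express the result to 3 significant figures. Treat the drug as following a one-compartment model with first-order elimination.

840 mg/h

At steady state, infusion rate R₀ = Css × CL = 20.1 × 41.80 = 840.2 mg/h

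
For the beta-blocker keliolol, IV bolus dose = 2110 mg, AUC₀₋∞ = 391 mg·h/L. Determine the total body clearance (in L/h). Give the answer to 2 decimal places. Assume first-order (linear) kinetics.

CL = Dose / AUC = 2110 / 391 = 5.396 L/h

5.40 L/h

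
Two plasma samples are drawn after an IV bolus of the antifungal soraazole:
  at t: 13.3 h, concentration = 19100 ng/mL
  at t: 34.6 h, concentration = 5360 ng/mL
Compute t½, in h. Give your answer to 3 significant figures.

11.6 h

k = ln(C₁/C₂) / (t₂ − t₁) = ln(19100/5360) / (34.6 − 13.3)
  = 1.271 / 21.30 = 0.05967 h⁻¹
t½ = ln2 / k = 0.693147 / 0.05967 = 11.62 h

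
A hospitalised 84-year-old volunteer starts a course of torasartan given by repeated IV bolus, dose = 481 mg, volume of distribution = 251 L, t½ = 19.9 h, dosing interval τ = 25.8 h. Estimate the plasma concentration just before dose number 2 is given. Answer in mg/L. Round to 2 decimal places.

C₀ per dose = Dose / Vd = 481 / 251 = 1.916 mg/L
k = ln2 / t½ = 0.693147 / 19.9 = 0.03483 h⁻¹
Fraction remaining after one interval: r = e^(−kτ) = e^(−0.03483 × 25.8) = 0.4071
Before dose 2, 1 dose has been given (aged 1τ).
C_trough = C₀ × r = 1.916 × 0.4071 = 0.7800 mg/L

0.78 mg/L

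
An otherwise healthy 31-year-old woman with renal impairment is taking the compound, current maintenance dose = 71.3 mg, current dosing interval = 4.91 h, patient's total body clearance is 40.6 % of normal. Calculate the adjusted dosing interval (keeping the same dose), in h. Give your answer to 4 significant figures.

To keep the same average steady-state level, dosing rate must scale with clearance.
CL ratio = 40.6 / 100 = 0.4060
New interval (same dose) = 4.91 / 0.4060 = 12.09 h

12.09 h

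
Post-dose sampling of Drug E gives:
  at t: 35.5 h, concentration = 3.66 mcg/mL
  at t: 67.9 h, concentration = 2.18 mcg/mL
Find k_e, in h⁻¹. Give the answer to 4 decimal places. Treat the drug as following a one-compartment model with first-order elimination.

k = ln(C₁/C₂) / (t₂ − t₁) = ln(3.66/2.18) / (67.9 − 35.5)
  = 0.5181 / 32.40 = 0.01599 h⁻¹

0.0160 h⁻¹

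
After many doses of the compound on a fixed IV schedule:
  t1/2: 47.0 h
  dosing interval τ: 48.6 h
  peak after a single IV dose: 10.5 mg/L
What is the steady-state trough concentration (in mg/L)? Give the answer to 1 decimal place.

10.0 mg/L

k = ln2 / t½ = 0.693147 / 47.0 = 0.01475 h⁻¹
e^(−kτ) = e^(−0.01475 × 48.6) = 0.4883
Accumulation ratio R = 1 / (1 − e^(−kτ)) = 1 / (1 − 0.4883) = 1.954
Steady-state trough = C₀ × R × e^(−kτ) = 10.5 × 1.954 × 0.4883 = 10.02 mg/L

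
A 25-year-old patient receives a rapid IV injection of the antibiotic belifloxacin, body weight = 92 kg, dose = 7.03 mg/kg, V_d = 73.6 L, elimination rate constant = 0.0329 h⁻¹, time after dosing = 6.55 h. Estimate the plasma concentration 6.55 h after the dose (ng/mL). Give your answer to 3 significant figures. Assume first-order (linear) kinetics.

7080 ng/mL

Total dose = 7.03 × 92 = 646.8 mg
C₀ = Dose / Vd = 646.8 / 73.6 = 8.788 mg/L
C = C₀ · e^(−k·t) = 8.788 × e^(−0.03290 × 6.55)
  = 8.788 × 0.8061 = 7.084 mg/L
Convert: 7.084 mg/L × 1000 = 7084 ng/mL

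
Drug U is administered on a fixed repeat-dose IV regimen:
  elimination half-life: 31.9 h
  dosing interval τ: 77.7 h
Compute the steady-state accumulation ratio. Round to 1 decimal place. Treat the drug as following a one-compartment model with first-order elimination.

1.2

k = ln2 / t½ = 0.693147 / 31.9 = 0.02173 h⁻¹
e^(−kτ) = e^(−0.02173 × 77.7) = 0.1848
Accumulation ratio R = 1 / (1 − e^(−kτ)) = 1 / (1 − 0.1848) = 1.227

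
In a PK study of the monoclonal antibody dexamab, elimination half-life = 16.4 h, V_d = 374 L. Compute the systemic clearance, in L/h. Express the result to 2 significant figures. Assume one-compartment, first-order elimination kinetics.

k = ln2 / t½ = 0.693147 / 16.4 = 0.04227 h⁻¹
CL = k × Vd = 0.04227 × 374 = 15.81 L/h

16 L/h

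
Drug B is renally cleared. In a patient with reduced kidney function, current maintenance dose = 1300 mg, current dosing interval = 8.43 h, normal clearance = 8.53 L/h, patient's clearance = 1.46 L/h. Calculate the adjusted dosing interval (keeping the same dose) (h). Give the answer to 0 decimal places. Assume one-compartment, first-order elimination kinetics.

49 h

To keep the same average steady-state level, dosing rate must scale with clearance.
CL ratio = 1.46 / 8.53 = 0.1712
New interval (same dose) = 8.43 / 0.1712 = 49.24 h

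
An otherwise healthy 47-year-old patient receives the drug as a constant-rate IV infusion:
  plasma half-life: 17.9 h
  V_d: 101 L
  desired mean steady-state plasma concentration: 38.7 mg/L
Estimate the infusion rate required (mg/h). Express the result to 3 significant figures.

151 mg/h

k = ln2 / t½ = 0.693147 / 17.9 = 0.03872 h⁻¹
CL = k × Vd = 0.03872 × 101 = 3.911 L/h
At steady state, infusion rate R₀ = Css × CL = 38.7 × 3.911 = 151.4 mg/h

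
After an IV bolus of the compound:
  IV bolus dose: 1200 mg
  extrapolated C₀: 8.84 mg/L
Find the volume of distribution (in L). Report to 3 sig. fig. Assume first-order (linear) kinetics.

136 L

Vd = Dose / C₀ = 1200 / 8.84 = 135.7 L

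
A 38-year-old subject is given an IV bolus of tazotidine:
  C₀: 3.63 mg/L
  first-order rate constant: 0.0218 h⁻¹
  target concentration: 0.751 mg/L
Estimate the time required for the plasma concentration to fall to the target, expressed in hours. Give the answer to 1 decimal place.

t = ln(C₀ / C) / k = ln(3.630 / 0.751) / 0.02180
  = ln(4.834) / 0.02180 = 1.576 / 0.02180 = 72.29 h

72.3 h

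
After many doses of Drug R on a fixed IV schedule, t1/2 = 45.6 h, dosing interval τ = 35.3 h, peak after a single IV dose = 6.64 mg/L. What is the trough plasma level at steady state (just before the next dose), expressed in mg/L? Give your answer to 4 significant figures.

9.350 mg/L

k = ln2 / t½ = 0.693147 / 45.6 = 0.01520 h⁻¹
e^(−kτ) = e^(−0.01520 × 35.3) = 0.5848
Accumulation ratio R = 1 / (1 − e^(−kτ)) = 1 / (1 − 0.5848) = 2.408
Steady-state trough = C₀ × R × e^(−kτ) = 6.64 × 2.408 × 0.5848 = 9.350 mg/L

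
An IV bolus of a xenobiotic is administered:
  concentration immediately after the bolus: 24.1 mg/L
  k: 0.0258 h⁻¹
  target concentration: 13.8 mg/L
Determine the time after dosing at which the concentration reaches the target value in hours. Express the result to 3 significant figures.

21.6 h

t = ln(C₀ / C) / k = ln(24.10 / 13.8) / 0.02580
  = ln(1.746) / 0.02580 = 0.5573 / 0.02580 = 21.60 h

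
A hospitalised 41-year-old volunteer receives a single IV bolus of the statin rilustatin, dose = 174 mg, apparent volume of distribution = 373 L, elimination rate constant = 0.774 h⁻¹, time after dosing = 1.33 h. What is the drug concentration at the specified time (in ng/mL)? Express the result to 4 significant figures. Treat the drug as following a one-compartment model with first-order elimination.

C₀ = Dose / Vd = 174.0 / 373 = 0.4665 mg/L
C = C₀ · e^(−k·t) = 0.4665 × e^(−0.7740 × 1.33)
  = 0.4665 × 0.3572 = 0.1666 mg/L
Convert: 0.1666 mg/L × 1000 = 166.6 ng/mL

166.6 ng/mL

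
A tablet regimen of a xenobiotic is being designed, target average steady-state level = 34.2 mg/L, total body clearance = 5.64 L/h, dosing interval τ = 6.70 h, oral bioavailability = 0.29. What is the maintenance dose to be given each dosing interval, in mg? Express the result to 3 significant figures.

4460 mg

At steady state, F × (Dose/τ) = Css × CL.
Dose = Css × CL × τ / F = 34.2 × 5.640 × 6.70 / 0.29 = 4456 mg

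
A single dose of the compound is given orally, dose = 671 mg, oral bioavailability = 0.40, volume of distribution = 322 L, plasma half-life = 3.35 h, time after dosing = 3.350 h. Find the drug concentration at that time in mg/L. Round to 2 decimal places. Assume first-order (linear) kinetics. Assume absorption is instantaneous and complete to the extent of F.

0.42 mg/L

Amount reaching circulation = F × Dose = 0.40 × 671.0 = 268.4 mg
C₀ = F·Dose / Vd = 268.4 / 322 = 0.8335 mg/L
k = ln2 / t½ = 0.693147 / 3.35 = 0.2069 h⁻¹
t / t½ = 3.350 / 3.35 = 1 half-lives
C = C₀ × (1/2)^1 = 0.8335 × 0.5000 = 0.4168 mg/L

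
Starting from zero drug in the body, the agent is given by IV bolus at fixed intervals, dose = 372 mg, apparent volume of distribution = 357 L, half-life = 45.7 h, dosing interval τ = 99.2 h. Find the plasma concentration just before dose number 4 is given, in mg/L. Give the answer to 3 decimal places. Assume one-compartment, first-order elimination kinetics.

0.294 mg/L

C₀ per dose = Dose / Vd = 372 / 357 = 1.042 mg/L
k = ln2 / t½ = 0.693147 / 45.7 = 0.01517 h⁻¹
Fraction remaining after one interval: r = e^(−kτ) = e^(−0.01517 × 99.2) = 0.2220
Before dose 4, 3 doses have been given (aged 1τ, 2τ, 3τ).
C_trough = C₀ × (r + r² + … + r^3) = C₀ × r(1−r^3)/(1−r)
        = 1.042 × 0.2220 × (1 − 0.01094) / (1 − 0.2220) = 0.2941 mg/L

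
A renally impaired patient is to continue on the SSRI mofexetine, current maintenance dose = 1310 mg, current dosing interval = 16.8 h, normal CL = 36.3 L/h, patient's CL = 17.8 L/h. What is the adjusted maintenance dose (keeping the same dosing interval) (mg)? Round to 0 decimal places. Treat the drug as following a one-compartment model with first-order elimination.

To keep the same average steady-state level, dosing rate must scale with clearance.
CL ratio = 17.8 / 36.3 = 0.4904
New dose (same interval) = 1310 × 0.4904 = 642.4 mg

642 mg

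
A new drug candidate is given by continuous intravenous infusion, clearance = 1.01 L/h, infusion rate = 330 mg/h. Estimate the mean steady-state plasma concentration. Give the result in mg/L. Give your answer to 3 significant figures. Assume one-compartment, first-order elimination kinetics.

327 mg/L

At steady state Css = R₀ / CL = 330 / 1.010 = 326.7 mg/L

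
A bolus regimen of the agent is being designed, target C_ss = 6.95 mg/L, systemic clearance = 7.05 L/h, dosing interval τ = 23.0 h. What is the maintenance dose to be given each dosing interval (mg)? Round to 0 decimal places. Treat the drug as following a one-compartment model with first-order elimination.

1127 mg

At steady state, Dose/τ = Css × CL.
Dose = Css × CL × τ = 6.95 × 7.050 × 23.0 = 1127 mg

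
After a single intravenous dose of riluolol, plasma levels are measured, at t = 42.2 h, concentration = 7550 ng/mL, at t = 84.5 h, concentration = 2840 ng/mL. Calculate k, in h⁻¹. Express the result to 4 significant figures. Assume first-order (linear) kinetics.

0.02311 h⁻¹

k = ln(C₁/C₂) / (t₂ − t₁) = ln(7550/2840) / (84.5 − 42.2)
  = 0.9777 / 42.30 = 0.02311 h⁻¹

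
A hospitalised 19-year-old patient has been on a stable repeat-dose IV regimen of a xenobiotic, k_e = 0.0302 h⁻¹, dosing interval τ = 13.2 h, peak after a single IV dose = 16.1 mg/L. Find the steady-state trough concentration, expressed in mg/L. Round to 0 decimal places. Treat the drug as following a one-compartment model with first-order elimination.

e^(−kτ) = e^(−0.03020 × 13.2) = 0.6712
Accumulation ratio R = 1 / (1 − e^(−kτ)) = 1 / (1 − 0.6712) = 3.041
Steady-state trough = C₀ × R × e^(−kτ) = 16.1 × 3.041 × 0.6712 = 32.86 mg/L

33 mg/L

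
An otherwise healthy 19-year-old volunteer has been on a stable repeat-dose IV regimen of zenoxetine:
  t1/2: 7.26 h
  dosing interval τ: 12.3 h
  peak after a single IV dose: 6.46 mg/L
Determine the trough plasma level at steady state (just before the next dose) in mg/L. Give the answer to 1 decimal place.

2.9 mg/L

k = ln2 / t½ = 0.693147 / 7.26 = 0.09547 h⁻¹
e^(−kτ) = e^(−0.09547 × 12.3) = 0.3090
Accumulation ratio R = 1 / (1 − e^(−kτ)) = 1 / (1 − 0.3090) = 1.447
Steady-state trough = C₀ × R × e^(−kτ) = 6.46 × 1.447 × 0.3090 = 2.888 mg/L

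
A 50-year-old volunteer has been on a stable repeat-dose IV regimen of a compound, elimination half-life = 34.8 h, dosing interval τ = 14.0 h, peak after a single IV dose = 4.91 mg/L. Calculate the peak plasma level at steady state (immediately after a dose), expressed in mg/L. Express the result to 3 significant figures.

k = ln2 / t½ = 0.693147 / 34.8 = 0.01992 h⁻¹
e^(−kτ) = e^(−0.01992 × 14.0) = 0.7566
Accumulation ratio R = 1 / (1 − e^(−kτ)) = 1 / (1 − 0.7566) = 4.108
Steady-state peak = C₀ × R = 4.91 × 4.108 = 20.17 mg/L

20.2 mg/L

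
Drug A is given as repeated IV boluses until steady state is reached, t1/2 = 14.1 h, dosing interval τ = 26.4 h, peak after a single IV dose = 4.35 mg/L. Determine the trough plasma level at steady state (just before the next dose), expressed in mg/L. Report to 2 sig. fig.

1.6 mg/L

k = ln2 / t½ = 0.693147 / 14.1 = 0.04916 h⁻¹
e^(−kτ) = e^(−0.04916 × 26.4) = 0.2731
Accumulation ratio R = 1 / (1 − e^(−kτ)) = 1 / (1 − 0.2731) = 1.376
Steady-state trough = C₀ × R × e^(−kτ) = 4.35 × 1.376 × 0.2731 = 1.635 mg/L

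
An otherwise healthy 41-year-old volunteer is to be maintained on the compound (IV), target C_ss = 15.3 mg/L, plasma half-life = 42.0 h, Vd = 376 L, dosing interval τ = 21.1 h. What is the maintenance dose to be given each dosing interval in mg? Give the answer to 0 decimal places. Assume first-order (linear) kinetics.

2003 mg

k = ln2 / t½ = 0.693147 / 42.0 = 0.01650 h⁻¹
CL = k × Vd = 0.01650 × 376 = 6.204 L/h
At steady state, Dose/τ = Css × CL.
Dose = Css × CL × τ = 15.3 × 6.204 × 21.1 = 2003 mg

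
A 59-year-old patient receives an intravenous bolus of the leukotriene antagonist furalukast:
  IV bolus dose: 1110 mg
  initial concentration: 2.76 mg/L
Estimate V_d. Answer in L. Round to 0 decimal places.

Vd = Dose / C₀ = 1110 / 2.76 = 402.2 L

402 L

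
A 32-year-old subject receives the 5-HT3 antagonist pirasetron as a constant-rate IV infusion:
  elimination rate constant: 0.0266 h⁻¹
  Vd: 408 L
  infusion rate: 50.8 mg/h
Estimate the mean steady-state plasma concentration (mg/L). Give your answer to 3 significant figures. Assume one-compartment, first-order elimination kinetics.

4.68 mg/L

CL = k × Vd = 0.02660 × 408 = 10.85 L/h
At steady state Css = R₀ / CL = 50.8 / 10.85 = 4.682 mg/L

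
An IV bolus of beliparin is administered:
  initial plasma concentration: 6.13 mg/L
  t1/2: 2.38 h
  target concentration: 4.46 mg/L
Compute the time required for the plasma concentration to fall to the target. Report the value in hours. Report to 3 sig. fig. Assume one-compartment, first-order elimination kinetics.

k = ln2 / t½ = 0.693147 / 2.38 = 0.2912 h⁻¹
t = ln(C₀ / C) / k = ln(6.130 / 4.46) / 0.2912
  = ln(1.374) / 0.2912 = 0.3177 / 0.2912 = 1.091 h

1.09 h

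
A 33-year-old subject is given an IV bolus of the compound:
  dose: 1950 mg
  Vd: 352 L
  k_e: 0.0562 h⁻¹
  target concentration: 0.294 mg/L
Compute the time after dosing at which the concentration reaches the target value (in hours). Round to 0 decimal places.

C₀ = Dose / Vd = 1950 / 352 = 5.540 mg/L
t = ln(C₀ / C) / k = ln(5.540 / 0.294) / 0.05620
  = ln(18.84) / 0.05620 = 2.936 / 0.05620 = 52.24 h

52 h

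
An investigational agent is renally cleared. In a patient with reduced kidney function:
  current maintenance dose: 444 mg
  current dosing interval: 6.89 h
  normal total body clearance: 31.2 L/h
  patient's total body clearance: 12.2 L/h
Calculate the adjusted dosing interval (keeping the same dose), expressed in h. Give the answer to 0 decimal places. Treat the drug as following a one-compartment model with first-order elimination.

18 h

To keep the same average steady-state level, dosing rate must scale with clearance.
CL ratio = 12.2 / 31.2 = 0.3910
New interval (same dose) = 6.89 / 0.3910 = 17.62 h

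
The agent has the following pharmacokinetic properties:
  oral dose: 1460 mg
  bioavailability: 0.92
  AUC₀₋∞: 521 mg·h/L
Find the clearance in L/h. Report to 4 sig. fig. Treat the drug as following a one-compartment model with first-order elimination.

2.578 L/h

CL = F·Dose / AUC = 0.92 × 1460 / 521 = 2.578 L/h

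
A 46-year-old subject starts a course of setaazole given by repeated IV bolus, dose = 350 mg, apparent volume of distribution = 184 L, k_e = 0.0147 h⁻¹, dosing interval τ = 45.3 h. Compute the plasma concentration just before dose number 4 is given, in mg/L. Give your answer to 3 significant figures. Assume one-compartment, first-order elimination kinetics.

1.74 mg/L

C₀ per dose = Dose / Vd = 350 / 184 = 1.902 mg/L
Fraction remaining after one interval: r = e^(−kτ) = e^(−0.01470 × 45.3) = 0.5138
Before dose 4, 3 doses have been given (aged 1τ, 2τ, 3τ).
C_trough = C₀ × (r + r² + … + r^3) = C₀ × r(1−r^3)/(1−r)
        = 1.902 × 0.5138 × (1 − 0.1356) / (1 − 0.5138) = 1.737 mg/L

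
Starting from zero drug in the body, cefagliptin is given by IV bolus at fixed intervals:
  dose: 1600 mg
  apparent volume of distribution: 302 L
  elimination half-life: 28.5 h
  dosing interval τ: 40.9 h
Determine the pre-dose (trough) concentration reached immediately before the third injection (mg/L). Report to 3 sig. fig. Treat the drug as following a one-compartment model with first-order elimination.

C₀ per dose = Dose / Vd = 1600 / 302 = 5.298 mg/L
k = ln2 / t½ = 0.693147 / 28.5 = 0.02432 h⁻¹
Fraction remaining after one interval: r = e^(−kτ) = e^(−0.02432 × 40.9) = 0.3698
Before dose 3, 2 doses have been given (aged 1τ, 2τ).
C_trough = C₀ × (r + r²) = 5.298 × (0.3698 + 0.1368) = 2.684 mg/L

2.68 mg/L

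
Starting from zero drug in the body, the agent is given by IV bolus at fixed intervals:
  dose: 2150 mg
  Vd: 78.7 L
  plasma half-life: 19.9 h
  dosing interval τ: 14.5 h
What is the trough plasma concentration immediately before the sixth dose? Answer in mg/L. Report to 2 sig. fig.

38 mg/L

C₀ per dose = Dose / Vd = 2150 / 78.7 = 27.32 mg/L
k = ln2 / t½ = 0.693147 / 19.9 = 0.03483 h⁻¹
Fraction remaining after one interval: r = e^(−kτ) = e^(−0.03483 × 14.5) = 0.6035
Before dose 6, 5 doses have been given (aged 1τ, 2τ, 3τ, 4τ, 5τ).
C_trough = C₀ × (r + r² + … + r^5) = C₀ × r(1−r^5)/(1−r)
        = 27.32 × 0.6035 × (1 − 0.08005) / (1 − 0.6035) = 38.25 mg/L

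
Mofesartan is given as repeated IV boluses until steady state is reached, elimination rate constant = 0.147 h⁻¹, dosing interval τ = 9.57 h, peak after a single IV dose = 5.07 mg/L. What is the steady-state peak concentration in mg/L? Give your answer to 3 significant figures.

6.71 mg/L

e^(−kτ) = e^(−0.1470 × 9.57) = 0.2449
Accumulation ratio R = 1 / (1 − e^(−kτ)) = 1 / (1 − 0.2449) = 1.324
Steady-state peak = C₀ × R = 5.07 × 1.324 = 6.713 mg/L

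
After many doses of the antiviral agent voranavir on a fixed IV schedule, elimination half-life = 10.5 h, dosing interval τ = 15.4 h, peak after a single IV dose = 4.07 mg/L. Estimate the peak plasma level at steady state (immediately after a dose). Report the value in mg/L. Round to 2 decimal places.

k = ln2 / t½ = 0.693147 / 10.5 = 0.06601 h⁻¹
e^(−kτ) = e^(−0.06601 × 15.4) = 0.3618
Accumulation ratio R = 1 / (1 − e^(−kτ)) = 1 / (1 − 0.3618) = 1.567
Steady-state peak = C₀ × R = 4.07 × 1.567 = 6.378 mg/L

6.38 mg/L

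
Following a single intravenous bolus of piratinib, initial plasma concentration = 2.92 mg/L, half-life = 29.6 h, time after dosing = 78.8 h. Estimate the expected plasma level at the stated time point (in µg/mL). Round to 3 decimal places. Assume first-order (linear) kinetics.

k = ln2 / t½ = 0.693147 / 29.6 = 0.02342 h⁻¹
C = C₀ · e^(−k·t) = 2.920 × e^(−0.02342 × 78.8)
  = 2.920 × 0.1579 = 0.4611 mg/L
(0.4611 mg/L = 0.4611 µg/mL)

0.461 µg/mL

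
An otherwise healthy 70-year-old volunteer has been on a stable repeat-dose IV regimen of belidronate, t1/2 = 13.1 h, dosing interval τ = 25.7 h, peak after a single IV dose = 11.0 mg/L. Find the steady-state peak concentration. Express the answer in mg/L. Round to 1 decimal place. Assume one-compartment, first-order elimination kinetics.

k = ln2 / t½ = 0.693147 / 13.1 = 0.05291 h⁻¹
e^(−kτ) = e^(−0.05291 × 25.7) = 0.2567
Accumulation ratio R = 1 / (1 − e^(−kτ)) = 1 / (1 − 0.2567) = 1.345
Steady-state peak = C₀ × R = 11.0 × 1.345 = 14.80 mg/L

14.8 mg/L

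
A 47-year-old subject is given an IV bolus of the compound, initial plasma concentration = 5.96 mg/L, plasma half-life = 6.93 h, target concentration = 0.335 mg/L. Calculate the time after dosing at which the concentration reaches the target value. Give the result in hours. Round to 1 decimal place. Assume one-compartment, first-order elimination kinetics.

k = ln2 / t½ = 0.693147 / 6.93 = 0.1000 h⁻¹
t = ln(C₀ / C) / k = ln(5.960 / 0.335) / 0.1000
  = ln(17.79) / 0.1000 = 2.879 / 0.1000 = 28.79 h

28.8 h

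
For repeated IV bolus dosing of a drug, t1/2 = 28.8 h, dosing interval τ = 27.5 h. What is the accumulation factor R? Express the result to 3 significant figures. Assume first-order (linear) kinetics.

k = ln2 / t½ = 0.693147 / 28.8 = 0.02407 h⁻¹
e^(−kτ) = e^(−0.02407 × 27.5) = 0.5159
Accumulation ratio R = 1 / (1 − e^(−kτ)) = 1 / (1 − 0.5159) = 2.066

2.07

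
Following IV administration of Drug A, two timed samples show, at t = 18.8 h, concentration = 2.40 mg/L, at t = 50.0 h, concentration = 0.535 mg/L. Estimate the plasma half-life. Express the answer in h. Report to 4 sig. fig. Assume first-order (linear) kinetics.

k = ln(C₁/C₂) / (t₂ − t₁) = ln(2.40/0.535) / (50.0 − 18.8)
  = 1.501 / 31.20 = 0.04811 h⁻¹
t½ = ln2 / k = 0.693147 / 0.04811 = 14.41 h

14.41 h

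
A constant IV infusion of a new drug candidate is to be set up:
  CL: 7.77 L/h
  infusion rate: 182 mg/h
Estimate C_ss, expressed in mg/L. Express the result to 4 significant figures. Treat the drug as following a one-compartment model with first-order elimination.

23.42 mg/L

At steady state Css = R₀ / CL = 182 / 7.770 = 23.42 mg/L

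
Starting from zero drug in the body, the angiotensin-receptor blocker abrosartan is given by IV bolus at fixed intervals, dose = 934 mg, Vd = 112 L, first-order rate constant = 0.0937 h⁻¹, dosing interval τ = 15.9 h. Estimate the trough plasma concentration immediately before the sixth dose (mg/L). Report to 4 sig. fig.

2.425 mg/L

C₀ per dose = Dose / Vd = 934 / 112 = 8.339 mg/L
Fraction remaining after one interval: r = e^(−kτ) = e^(−0.09370 × 15.9) = 0.2254
Before dose 6, 5 doses have been given (aged 1τ, 2τ, 3τ, 4τ, 5τ).
C_trough = C₀ × (r + r² + … + r^5) = C₀ × r(1−r^5)/(1−r)
        = 8.339 × 0.2254 × (1 − 0.0005818) / (1 − 0.2254) = 2.425 mg/L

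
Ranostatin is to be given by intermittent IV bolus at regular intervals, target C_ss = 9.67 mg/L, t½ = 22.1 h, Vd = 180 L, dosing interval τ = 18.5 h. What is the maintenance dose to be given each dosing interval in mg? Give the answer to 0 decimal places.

1010 mg

k = ln2 / t½ = 0.693147 / 22.1 = 0.03136 h⁻¹
CL = k × Vd = 0.03136 × 180 = 5.645 L/h
At steady state, Dose/τ = Css × CL.
Dose = Css × CL × τ = 9.67 × 5.645 × 18.5 = 1010 mg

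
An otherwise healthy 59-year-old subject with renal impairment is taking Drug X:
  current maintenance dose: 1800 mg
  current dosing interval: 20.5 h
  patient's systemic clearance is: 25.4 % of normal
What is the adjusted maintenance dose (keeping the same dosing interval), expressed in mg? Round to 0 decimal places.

457 mg

To keep the same average steady-state level, dosing rate must scale with clearance.
CL ratio = 25.4 / 100 = 0.2540
New dose (same interval) = 1800 × 0.2540 = 457.2 mg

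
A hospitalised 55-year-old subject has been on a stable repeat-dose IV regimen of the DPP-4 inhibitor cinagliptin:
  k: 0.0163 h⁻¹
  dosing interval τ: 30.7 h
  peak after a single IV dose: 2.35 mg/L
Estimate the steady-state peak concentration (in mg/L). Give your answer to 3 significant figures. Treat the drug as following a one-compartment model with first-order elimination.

e^(−kτ) = e^(−0.01630 × 30.7) = 0.6063
Accumulation ratio R = 1 / (1 − e^(−kτ)) = 1 / (1 − 0.6063) = 2.540
Steady-state peak = C₀ × R = 2.35 × 2.540 = 5.969 mg/L

5.97 mg/L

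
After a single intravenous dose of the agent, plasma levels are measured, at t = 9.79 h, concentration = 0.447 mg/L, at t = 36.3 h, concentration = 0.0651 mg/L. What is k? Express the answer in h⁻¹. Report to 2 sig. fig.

0.073 h⁻¹

k = ln(C₁/C₂) / (t₂ − t₁) = ln(0.447/0.0651) / (36.3 − 9.79)
  = 1.927 / 26.51 = 0.07269 h⁻¹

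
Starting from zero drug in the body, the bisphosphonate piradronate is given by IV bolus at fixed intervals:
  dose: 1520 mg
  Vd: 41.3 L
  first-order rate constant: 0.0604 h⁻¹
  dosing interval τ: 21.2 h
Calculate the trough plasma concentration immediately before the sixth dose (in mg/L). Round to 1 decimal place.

14.1 mg/L

C₀ per dose = Dose / Vd = 1520 / 41.3 = 36.80 mg/L
Fraction remaining after one interval: r = e^(−kτ) = e^(−0.06040 × 21.2) = 0.2779
Before dose 6, 5 doses have been given (aged 1τ, 2τ, 3τ, 4τ, 5τ).
C_trough = C₀ × (r + r² + … + r^5) = C₀ × r(1−r^5)/(1−r)
        = 36.80 × 0.2779 × (1 − 0.001657) / (1 − 0.2779) = 14.14 mg/L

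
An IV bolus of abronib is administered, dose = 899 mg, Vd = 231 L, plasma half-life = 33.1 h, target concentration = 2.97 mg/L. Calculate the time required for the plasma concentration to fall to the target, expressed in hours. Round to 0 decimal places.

C₀ = Dose / Vd = 899.0 / 231 = 3.892 mg/L
k = ln2 / t½ = 0.693147 / 33.1 = 0.02094 h⁻¹
t = ln(C₀ / C) / k = ln(3.892 / 2.97) / 0.02094
  = ln(1.310) / 0.02094 = 0.2700 / 0.02094 = 12.89 h

13 h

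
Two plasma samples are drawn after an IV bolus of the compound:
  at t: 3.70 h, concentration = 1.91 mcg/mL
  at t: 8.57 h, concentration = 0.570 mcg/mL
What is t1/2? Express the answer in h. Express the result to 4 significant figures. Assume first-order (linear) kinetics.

k = ln(C₁/C₂) / (t₂ − t₁) = ln(1.91/0.570) / (8.57 − 3.70)
  = 1.209 / 4.870 = 0.2483 h⁻¹
t½ = ln2 / k = 0.693147 / 0.2483 = 2.792 h

2.792 h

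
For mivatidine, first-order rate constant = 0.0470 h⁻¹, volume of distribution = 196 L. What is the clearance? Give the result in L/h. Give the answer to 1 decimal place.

CL = k × Vd = 0.0470 × 196 = 9.212 L/h

9.2 L/h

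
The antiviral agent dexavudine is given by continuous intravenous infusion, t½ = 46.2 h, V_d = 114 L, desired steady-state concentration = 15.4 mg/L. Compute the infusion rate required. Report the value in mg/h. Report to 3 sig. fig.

k = ln2 / t½ = 0.693147 / 46.2 = 0.01500 h⁻¹
CL = k × Vd = 0.01500 × 114 = 1.710 L/h
At steady state, infusion rate R₀ = Css × CL = 15.4 × 1.710 = 26.33 mg/h

26.3 mg/h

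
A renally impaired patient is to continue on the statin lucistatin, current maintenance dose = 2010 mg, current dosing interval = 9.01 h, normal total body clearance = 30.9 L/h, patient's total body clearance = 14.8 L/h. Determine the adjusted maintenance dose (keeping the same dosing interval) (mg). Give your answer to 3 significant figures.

To keep the same average steady-state level, dosing rate must scale with clearance.
CL ratio = 14.8 / 30.9 = 0.4790
New dose (same interval) = 2010 × 0.4790 = 962.8 mg

963 mg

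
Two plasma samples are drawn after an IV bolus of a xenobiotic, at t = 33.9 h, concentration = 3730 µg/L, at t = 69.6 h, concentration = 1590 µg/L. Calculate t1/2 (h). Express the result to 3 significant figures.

29.0 h

k = ln(C₁/C₂) / (t₂ − t₁) = ln(3730/1590) / (69.6 − 33.9)
  = 0.8527 / 35.70 = 0.02389 h⁻¹
t½ = ln2 / k = 0.693147 / 0.02389 = 29.01 h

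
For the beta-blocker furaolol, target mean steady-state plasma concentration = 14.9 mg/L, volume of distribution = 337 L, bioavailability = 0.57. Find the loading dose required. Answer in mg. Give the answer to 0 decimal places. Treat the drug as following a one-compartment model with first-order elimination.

8809 mg

LD = Css × Vd / F = 14.9 × 337 / 0.57 = 8809 mg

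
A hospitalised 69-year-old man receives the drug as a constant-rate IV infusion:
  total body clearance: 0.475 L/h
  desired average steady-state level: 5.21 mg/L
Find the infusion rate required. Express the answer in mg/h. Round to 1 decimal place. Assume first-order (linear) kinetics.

At steady state, infusion rate R₀ = Css × CL = 5.21 × 0.4750 = 2.475 mg/h

2.5 mg/h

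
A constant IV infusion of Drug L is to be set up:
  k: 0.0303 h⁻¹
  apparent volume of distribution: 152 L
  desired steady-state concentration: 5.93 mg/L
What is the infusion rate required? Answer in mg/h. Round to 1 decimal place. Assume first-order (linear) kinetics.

27.3 mg/h

CL = k × Vd = 0.03030 × 152 = 4.606 L/h
At steady state, infusion rate R₀ = Css × CL = 5.93 × 4.606 = 27.31 mg/h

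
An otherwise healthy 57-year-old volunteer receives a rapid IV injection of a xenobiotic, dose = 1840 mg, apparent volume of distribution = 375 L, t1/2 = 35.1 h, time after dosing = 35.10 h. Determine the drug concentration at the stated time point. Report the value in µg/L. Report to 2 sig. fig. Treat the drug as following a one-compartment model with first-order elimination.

C₀ = Dose / Vd = 1840 / 375 = 4.907 mg/L
k = ln2 / t½ = 0.693147 / 35.1 = 0.01975 h⁻¹
t / t½ = 35.10 / 35.1 = 1 half-lives
C = C₀ × (1/2)^1 = 4.907 × 0.5000 = 2.454 mg/L
Convert: 2.454 mg/L × 1000 = 2454 µg/L

2500 µg/L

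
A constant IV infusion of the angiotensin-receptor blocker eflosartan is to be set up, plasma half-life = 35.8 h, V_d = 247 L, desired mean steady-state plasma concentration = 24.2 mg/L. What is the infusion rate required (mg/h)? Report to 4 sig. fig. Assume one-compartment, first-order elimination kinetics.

k = ln2 / t½ = 0.693147 / 35.8 = 0.01936 h⁻¹
CL = k × Vd = 0.01936 × 247 = 4.782 L/h
At steady state, infusion rate R₀ = Css × CL = 24.2 × 4.782 = 115.7 mg/h

115.7 mg/h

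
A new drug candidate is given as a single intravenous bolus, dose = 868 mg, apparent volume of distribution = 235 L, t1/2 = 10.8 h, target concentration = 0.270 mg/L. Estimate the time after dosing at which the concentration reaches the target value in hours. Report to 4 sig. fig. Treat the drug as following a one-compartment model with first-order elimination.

40.76 h

C₀ = Dose / Vd = 868.0 / 235 = 3.694 mg/L
k = ln2 / t½ = 0.693147 / 10.8 = 0.06418 h⁻¹
t = ln(C₀ / C) / k = ln(3.694 / 0.270) / 0.06418
  = ln(13.68) / 0.06418 = 2.616 / 0.06418 = 40.76 h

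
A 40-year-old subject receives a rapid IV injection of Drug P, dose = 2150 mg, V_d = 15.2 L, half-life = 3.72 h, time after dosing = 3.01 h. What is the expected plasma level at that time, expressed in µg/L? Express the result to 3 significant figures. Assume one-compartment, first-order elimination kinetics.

C₀ = Dose / Vd = 2150 / 15.2 = 141.4 mg/L
k = ln2 / t½ = 0.693147 / 3.72 = 0.1863 h⁻¹
C = C₀ · e^(−k·t) = 141.4 × e^(−0.1863 × 3.01)
  = 141.4 × 0.5708 = 80.71 mg/L
Convert: 80.71 mg/L × 1000 = 80710 µg/L

80700 µg/L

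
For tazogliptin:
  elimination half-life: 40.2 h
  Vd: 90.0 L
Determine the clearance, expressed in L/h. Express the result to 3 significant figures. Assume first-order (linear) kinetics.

1.55 L/h

k = ln2 / t½ = 0.693147 / 40.2 = 0.01724 h⁻¹
CL = k × Vd = 0.01724 × 90.0 = 1.552 L/h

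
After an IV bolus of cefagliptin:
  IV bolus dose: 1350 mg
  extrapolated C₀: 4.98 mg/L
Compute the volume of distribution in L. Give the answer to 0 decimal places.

Vd = Dose / C₀ = 1350 / 4.98 = 271.1 L

271 L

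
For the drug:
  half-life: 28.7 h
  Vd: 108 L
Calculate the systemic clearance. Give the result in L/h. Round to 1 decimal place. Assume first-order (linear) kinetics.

k = ln2 / t½ = 0.693147 / 28.7 = 0.02415 h⁻¹
CL = k × Vd = 0.02415 × 108 = 2.608 L/h

2.6 L/h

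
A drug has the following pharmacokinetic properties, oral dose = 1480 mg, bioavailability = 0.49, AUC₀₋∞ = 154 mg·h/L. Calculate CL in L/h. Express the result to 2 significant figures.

4.7 L/h

CL = F·Dose / AUC = 0.49 × 1480 / 154 = 4.709 L/h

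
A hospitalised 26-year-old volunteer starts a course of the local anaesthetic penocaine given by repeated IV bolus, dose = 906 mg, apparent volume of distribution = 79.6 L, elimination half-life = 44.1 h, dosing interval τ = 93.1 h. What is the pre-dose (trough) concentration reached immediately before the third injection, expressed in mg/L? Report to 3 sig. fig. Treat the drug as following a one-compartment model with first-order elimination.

C₀ per dose = Dose / Vd = 906 / 79.6 = 11.38 mg/L
k = ln2 / t½ = 0.693147 / 44.1 = 0.01572 h⁻¹
Fraction remaining after one interval: r = e^(−kτ) = e^(−0.01572 × 93.1) = 0.2314
Before dose 3, 2 doses have been given (aged 1τ, 2τ).
C_trough = C₀ × (r + r²) = 11.38 × (0.2314 + 0.05355) = 3.243 mg/L

3.24 mg/L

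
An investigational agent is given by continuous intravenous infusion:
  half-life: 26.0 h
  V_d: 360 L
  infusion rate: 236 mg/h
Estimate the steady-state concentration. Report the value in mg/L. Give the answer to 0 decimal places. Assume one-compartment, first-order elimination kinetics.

k = ln2 / t½ = 0.693147 / 26.0 = 0.02666 h⁻¹
CL = k × Vd = 0.02666 × 360 = 9.598 L/h
At steady state Css = R₀ / CL = 236 / 9.598 = 24.59 mg/L

25 mg/L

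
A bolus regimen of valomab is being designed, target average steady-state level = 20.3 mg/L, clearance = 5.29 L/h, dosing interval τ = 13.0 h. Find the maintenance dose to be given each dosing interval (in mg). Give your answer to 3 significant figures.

1400 mg

At steady state, Dose/τ = Css × CL.
Dose = Css × CL × τ = 20.3 × 5.290 × 13.0 = 1396 mg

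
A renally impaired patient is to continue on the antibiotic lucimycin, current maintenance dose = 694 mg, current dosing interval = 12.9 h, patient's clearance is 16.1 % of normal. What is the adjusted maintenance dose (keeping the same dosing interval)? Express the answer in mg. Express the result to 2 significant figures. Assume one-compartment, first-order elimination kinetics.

To keep the same average steady-state level, dosing rate must scale with clearance.
CL ratio = 16.1 / 100 = 0.1610
New dose (same interval) = 694 × 0.1610 = 111.7 mg

110 mg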